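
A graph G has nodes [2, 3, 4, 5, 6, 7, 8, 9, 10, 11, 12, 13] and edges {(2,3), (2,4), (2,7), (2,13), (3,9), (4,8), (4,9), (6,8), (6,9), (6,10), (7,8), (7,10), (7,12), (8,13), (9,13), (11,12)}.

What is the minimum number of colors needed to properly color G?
Clique number ω(G) = 2 (lower bound: χ ≥ ω).
The graph is bipartite (no odd cycle), so 2 colors suffice: χ(G) = 2.
A valid 2-coloring: color 1: [2, 5, 8, 9, 10, 12]; color 2: [3, 4, 6, 7, 11, 13].

χ(G) = 2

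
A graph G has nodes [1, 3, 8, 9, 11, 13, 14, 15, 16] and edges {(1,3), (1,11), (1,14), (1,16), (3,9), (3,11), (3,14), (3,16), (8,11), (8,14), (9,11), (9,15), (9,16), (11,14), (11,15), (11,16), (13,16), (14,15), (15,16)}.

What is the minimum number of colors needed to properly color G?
χ(G) = 4

Clique number ω(G) = 4 (lower bound: χ ≥ ω).
The clique on [1, 3, 11, 16] has size 4, forcing χ ≥ 4, and the coloring below uses 4 colors, so χ(G) = 4.
A valid 4-coloring: color 1: [11, 13]; color 2: [14, 16]; color 3: [3, 8, 15]; color 4: [1, 9].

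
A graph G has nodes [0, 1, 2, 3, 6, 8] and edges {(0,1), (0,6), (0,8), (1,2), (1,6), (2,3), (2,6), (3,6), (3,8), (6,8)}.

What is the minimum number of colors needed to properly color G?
Clique number ω(G) = 3 (lower bound: χ ≥ ω).
Odd cycle [0, 1, 2, 3, 8] needs 3 colors (χ ≥ 3).
Vertex 6 is adjacent to every vertex of [0, 1, 2, 3, 8], which already need 3 colors among themselves, so 6 needs a new color (χ ≥ 4).
The coloring below uses 4 colors, so χ(G) = 4.
A valid 4-coloring: color 1: [6]; color 2: [0, 3]; color 3: [1, 8]; color 4: [2].

χ(G) = 4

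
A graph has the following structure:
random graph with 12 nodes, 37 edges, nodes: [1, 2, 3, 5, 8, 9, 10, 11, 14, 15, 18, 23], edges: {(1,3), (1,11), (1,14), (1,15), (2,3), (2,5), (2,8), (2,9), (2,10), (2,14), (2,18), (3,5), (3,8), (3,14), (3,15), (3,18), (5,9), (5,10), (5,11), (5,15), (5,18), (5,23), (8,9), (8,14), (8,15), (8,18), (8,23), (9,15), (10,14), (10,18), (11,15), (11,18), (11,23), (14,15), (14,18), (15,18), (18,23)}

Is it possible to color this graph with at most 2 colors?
The clique on vertices [2, 3, 8, 14, 18] has size 5 > 2, so it alone needs 5 colors.

No, G is not 2-colorable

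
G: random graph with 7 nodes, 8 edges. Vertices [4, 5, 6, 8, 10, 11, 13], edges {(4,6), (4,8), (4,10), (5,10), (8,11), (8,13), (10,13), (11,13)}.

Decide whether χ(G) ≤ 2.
The clique on vertices [8, 11, 13] has size 3 > 2, so it alone needs 3 colors.

No, G is not 2-colorable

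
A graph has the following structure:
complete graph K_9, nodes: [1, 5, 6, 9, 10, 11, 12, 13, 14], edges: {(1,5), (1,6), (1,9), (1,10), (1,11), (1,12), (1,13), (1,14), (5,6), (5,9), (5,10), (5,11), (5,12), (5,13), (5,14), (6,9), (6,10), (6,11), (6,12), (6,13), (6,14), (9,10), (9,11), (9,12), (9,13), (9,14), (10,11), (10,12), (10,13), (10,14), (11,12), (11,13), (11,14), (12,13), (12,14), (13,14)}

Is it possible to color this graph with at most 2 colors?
No, G is not 2-colorable

The clique on vertices [1, 5, 6, 9, 10, 11, 12, 13, 14] has size 9 > 2, so it alone needs 9 colors.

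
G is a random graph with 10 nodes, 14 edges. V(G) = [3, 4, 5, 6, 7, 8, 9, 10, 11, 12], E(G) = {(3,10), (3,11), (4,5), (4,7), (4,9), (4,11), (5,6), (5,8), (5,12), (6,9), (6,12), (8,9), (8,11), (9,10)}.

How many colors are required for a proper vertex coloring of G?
χ(G) = 3

Clique number ω(G) = 3 (lower bound: χ ≥ ω).
The clique on [5, 6, 12] has size 3, forcing χ ≥ 3, and the coloring below uses 3 colors, so χ(G) = 3.
A valid 3-coloring: color 1: [5, 7, 9, 11]; color 2: [3, 4, 6, 8]; color 3: [10, 12].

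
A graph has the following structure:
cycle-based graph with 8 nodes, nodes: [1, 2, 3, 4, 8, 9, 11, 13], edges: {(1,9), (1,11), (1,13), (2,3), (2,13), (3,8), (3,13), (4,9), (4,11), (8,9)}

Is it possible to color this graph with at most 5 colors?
A valid 5-coloring: color 1: [9, 11, 13]; color 2: [1, 3, 4]; color 3: [2, 8].
(χ(G) = 3 ≤ 5.)

Yes, G is 5-colorable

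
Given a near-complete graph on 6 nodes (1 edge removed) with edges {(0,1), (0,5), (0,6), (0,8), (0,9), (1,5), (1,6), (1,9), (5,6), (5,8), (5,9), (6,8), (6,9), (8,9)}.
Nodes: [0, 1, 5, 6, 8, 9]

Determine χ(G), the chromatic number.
χ(G) = 5

Clique number ω(G) = 5 (lower bound: χ ≥ ω).
The clique on [0, 5, 6, 8, 9] has size 5, forcing χ ≥ 5, and the coloring below uses 5 colors, so χ(G) = 5.
A valid 5-coloring: color 1: [6]; color 2: [0]; color 3: [5]; color 4: [9]; color 5: [1, 8].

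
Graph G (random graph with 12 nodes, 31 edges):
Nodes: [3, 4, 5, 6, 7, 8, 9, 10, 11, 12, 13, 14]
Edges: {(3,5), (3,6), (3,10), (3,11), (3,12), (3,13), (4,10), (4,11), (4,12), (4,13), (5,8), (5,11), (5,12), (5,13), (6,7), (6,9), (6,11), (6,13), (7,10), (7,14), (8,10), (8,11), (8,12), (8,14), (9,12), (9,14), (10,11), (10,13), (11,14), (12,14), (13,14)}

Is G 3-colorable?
Yes, G is 3-colorable

A valid 3-coloring: color 1: [7, 11, 12, 13]; color 2: [3, 4, 8, 9]; color 3: [5, 6, 10, 14].
(χ(G) = 3 ≤ 3.)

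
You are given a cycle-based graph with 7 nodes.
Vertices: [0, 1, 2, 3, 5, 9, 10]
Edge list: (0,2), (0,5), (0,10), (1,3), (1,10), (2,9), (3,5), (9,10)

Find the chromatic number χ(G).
χ(G) = 3

Clique number ω(G) = 2 (lower bound: χ ≥ ω).
Odd cycle [3, 1, 10, 0, 5] needs 3 colors (χ ≥ 3).
The coloring below uses 3 colors, so χ(G) = 3.
A valid 3-coloring: color 1: [0, 1, 9]; color 2: [2, 3, 10]; color 3: [5].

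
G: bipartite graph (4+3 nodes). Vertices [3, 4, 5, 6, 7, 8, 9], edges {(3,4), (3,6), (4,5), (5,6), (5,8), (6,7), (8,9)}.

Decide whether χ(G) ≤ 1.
Edge (8,9) forces its endpoints to differ, so 1 color is not enough.

No, G is not 1-colorable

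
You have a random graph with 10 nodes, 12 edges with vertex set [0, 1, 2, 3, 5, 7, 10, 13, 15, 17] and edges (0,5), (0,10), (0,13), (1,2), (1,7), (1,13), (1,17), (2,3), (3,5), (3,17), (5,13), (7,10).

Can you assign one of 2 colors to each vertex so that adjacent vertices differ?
The clique on vertices [0, 5, 13] has size 3 > 2, so it alone needs 3 colors.

No, G is not 2-colorable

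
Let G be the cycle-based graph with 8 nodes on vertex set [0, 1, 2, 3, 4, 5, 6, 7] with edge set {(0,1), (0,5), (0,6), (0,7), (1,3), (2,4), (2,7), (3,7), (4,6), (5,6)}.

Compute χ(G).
χ(G) = 3

Clique number ω(G) = 3 (lower bound: χ ≥ ω).
The clique on [0, 5, 6] has size 3, forcing χ ≥ 3, and the coloring below uses 3 colors, so χ(G) = 3.
A valid 3-coloring: color 1: [0, 2, 3]; color 2: [1, 6, 7]; color 3: [4, 5].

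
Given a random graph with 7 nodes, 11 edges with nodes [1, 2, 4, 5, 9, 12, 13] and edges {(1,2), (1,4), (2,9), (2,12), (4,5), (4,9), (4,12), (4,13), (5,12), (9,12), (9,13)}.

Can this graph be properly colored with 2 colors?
No, G is not 2-colorable

The clique on vertices [2, 9, 12] has size 3 > 2, so it alone needs 3 colors.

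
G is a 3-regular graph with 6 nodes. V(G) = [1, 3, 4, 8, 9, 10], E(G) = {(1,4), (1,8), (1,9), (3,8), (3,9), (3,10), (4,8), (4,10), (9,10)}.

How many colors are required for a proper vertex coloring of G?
Clique number ω(G) = 3 (lower bound: χ ≥ ω).
The clique on [1, 4, 8] has size 3, forcing χ ≥ 3, and the coloring below uses 3 colors, so χ(G) = 3.
A valid 3-coloring: color 1: [4, 9]; color 2: [1, 3]; color 3: [8, 10].

χ(G) = 3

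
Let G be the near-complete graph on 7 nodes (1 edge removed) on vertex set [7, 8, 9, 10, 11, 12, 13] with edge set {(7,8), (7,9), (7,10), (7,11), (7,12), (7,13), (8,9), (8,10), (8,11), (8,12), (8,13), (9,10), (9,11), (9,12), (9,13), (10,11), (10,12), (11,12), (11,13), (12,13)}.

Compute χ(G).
Clique number ω(G) = 6 (lower bound: χ ≥ ω).
The clique on [7, 8, 9, 10, 11, 12] has size 6, forcing χ ≥ 6, and the coloring below uses 6 colors, so χ(G) = 6.
A valid 6-coloring: color 1: [8]; color 2: [7]; color 3: [11]; color 4: [9]; color 5: [12]; color 6: [10, 13].

χ(G) = 6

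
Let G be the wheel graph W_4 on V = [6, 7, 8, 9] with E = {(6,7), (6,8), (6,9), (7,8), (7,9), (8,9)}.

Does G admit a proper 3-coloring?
The clique on vertices [6, 7, 8, 9] has size 4 > 3, so it alone needs 4 colors.

No, G is not 3-colorable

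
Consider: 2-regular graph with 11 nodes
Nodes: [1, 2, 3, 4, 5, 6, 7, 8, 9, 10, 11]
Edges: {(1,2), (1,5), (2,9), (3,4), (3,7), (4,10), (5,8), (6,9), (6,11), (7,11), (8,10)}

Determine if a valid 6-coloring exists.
A valid 6-coloring: color 1: [1, 4, 7, 8, 9]; color 2: [2, 3, 5, 6, 10]; color 3: [11].
(χ(G) = 3 ≤ 6.)

Yes, G is 6-colorable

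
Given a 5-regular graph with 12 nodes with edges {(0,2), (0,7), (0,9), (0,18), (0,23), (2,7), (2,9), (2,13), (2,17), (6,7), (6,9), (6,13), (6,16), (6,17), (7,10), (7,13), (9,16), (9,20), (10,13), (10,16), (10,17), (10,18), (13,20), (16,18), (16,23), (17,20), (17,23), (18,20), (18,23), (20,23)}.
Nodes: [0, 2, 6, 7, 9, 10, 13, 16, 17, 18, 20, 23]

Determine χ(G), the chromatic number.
χ(G) = 4

Clique number ω(G) = 3 (lower bound: χ ≥ ω).
Suppose a proper 3-coloring c exists. The clique [0, 2, 7] takes 3 distinct colors; by symmetry let c(0) = 1, c(2) = 2, c(7) = 3.
- Vertex 9: neighbors [0, 2] already have colors [1, 2] ⇒ c(9) = 3.
- Vertex 13: neighbors [2, 7] already have colors [2, 3] ⇒ c(13) = 1.
- Vertex 10: neighbors [13, 7] already have colors [1, 3] ⇒ c(10) = 2.
- Vertex 16: neighbors [10, 9] already have colors [2, 3] ⇒ c(16) = 1.
- Vertex 20: neighbors [13, 9] already have colors [1, 3] ⇒ c(20) = 2.
- Vertex 23: neighbors [0, 20] already have colors [1, 2] ⇒ c(23) = 3.
- Vertex 18: neighbors [0, 10, 23] already have colors [1, 2, 3] — all 3 colors blocked. Contradiction.
The forced assignments end in a contradiction, so G has no proper 3-coloring (χ ≥ 4).
The coloring below uses 4 colors, so χ(G) = 4.
A valid 4-coloring: color 1: [2, 6, 10, 20]; color 2: [7, 9, 17, 18]; color 3: [0, 13, 16]; color 4: [23].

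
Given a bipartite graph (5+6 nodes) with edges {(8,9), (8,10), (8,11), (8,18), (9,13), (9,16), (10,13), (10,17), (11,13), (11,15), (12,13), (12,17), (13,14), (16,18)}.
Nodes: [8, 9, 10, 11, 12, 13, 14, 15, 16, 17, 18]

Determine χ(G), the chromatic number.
Clique number ω(G) = 2 (lower bound: χ ≥ ω).
The graph is bipartite (no odd cycle), so 2 colors suffice: χ(G) = 2.
A valid 2-coloring: color 1: [8, 13, 15, 16, 17]; color 2: [9, 10, 11, 12, 14, 18].

χ(G) = 2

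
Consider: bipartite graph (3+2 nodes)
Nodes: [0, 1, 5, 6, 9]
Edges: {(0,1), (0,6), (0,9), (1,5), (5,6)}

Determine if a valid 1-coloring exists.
No, G is not 1-colorable

Edge (0,9) forces its endpoints to differ, so 1 color is not enough.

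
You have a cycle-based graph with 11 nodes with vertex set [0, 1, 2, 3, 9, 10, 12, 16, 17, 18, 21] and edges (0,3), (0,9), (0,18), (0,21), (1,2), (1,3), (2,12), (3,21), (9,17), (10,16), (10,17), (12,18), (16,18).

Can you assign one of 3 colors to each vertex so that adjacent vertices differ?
A valid 3-coloring: color 1: [0, 1, 12, 16, 17]; color 2: [2, 3, 9, 10, 18]; color 3: [21].
(χ(G) = 3 ≤ 3.)

Yes, G is 3-colorable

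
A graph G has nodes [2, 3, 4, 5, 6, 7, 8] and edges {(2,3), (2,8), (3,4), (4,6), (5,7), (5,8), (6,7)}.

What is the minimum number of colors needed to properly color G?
Clique number ω(G) = 2 (lower bound: χ ≥ ω).
Odd cycle [4, 6, 7, 5, 8, 2, 3] needs 3 colors (χ ≥ 3).
The coloring below uses 3 colors, so χ(G) = 3.
A valid 3-coloring: color 1: [2, 4, 7]; color 2: [3, 5, 6]; color 3: [8].

χ(G) = 3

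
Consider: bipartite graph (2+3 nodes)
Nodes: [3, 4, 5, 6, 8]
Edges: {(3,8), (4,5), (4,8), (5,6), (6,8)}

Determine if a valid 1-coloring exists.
No, G is not 1-colorable

Edge (3,8) forces its endpoints to differ, so 1 color is not enough.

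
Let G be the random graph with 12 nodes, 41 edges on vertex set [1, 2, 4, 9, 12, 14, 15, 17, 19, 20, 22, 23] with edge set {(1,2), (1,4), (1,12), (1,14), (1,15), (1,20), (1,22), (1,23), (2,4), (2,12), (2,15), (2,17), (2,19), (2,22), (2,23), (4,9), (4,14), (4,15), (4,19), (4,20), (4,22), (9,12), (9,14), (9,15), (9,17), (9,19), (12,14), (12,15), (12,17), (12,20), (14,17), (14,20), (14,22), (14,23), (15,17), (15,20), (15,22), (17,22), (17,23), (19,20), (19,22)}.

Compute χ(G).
χ(G) = 5

Clique number ω(G) = 5 (lower bound: χ ≥ ω).
The clique on [1, 2, 4, 15, 22] has size 5, forcing χ ≥ 5, and the coloring below uses 5 colors, so χ(G) = 5.
A valid 5-coloring: color 1: [1, 17, 19]; color 2: [4, 12, 23]; color 3: [2, 14]; color 4: [15]; color 5: [9, 20, 22].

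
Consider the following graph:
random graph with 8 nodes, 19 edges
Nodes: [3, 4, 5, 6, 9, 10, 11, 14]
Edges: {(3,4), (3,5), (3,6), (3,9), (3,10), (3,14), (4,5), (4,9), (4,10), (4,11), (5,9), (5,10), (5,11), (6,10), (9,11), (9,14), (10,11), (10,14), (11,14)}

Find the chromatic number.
Clique number ω(G) = 4 (lower bound: χ ≥ ω).
The clique on [4, 5, 9, 11] has size 4, forcing χ ≥ 4, and the coloring below uses 4 colors, so χ(G) = 4.
A valid 4-coloring: color 1: [3, 11]; color 2: [9, 10]; color 3: [5, 6, 14]; color 4: [4].

χ(G) = 4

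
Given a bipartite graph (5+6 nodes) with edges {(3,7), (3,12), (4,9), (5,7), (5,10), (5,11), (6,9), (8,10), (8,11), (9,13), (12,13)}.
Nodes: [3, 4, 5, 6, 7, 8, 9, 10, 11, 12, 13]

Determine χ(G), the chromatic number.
χ(G) = 2

Clique number ω(G) = 2 (lower bound: χ ≥ ω).
The graph is bipartite (no odd cycle), so 2 colors suffice: χ(G) = 2.
A valid 2-coloring: color 1: [7, 9, 10, 11, 12]; color 2: [3, 4, 5, 6, 8, 13].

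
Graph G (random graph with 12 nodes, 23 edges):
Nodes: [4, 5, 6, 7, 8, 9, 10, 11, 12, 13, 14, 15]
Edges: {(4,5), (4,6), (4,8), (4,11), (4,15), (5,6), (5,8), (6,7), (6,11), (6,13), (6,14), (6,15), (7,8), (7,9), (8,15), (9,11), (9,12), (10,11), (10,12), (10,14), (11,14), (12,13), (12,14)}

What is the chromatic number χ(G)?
Clique number ω(G) = 3 (lower bound: χ ≥ ω).
The clique on [4, 6, 11] has size 3, forcing χ ≥ 3, and the coloring below uses 3 colors, so χ(G) = 3.
A valid 3-coloring: color 1: [6, 8, 9, 10]; color 2: [4, 7, 13, 14]; color 3: [5, 11, 12, 15].

χ(G) = 3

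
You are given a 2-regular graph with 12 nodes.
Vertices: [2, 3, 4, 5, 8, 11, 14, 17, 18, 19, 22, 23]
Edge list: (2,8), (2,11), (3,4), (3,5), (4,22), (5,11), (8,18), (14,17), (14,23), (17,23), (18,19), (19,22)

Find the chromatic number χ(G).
χ(G) = 3

Clique number ω(G) = 3 (lower bound: χ ≥ ω).
The clique on [14, 17, 23] has size 3, forcing χ ≥ 3, and the coloring below uses 3 colors, so χ(G) = 3.
A valid 3-coloring: color 1: [2, 5, 18, 22, 23]; color 2: [3, 8, 11, 14, 19]; color 3: [4, 17].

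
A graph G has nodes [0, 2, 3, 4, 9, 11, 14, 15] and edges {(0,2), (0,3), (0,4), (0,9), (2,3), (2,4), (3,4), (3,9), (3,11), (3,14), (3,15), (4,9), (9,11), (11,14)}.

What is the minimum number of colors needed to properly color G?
χ(G) = 4

Clique number ω(G) = 4 (lower bound: χ ≥ ω).
The clique on [0, 3, 4, 9] has size 4, forcing χ ≥ 4, and the coloring below uses 4 colors, so χ(G) = 4.
A valid 4-coloring: color 1: [3]; color 2: [2, 9, 14, 15]; color 3: [0, 11]; color 4: [4].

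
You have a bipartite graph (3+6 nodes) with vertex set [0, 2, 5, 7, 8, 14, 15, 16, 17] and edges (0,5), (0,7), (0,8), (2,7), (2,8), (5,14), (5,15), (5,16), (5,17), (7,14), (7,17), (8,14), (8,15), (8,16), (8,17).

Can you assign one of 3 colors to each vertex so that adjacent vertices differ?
Yes, G is 3-colorable

A valid 3-coloring: color 1: [5, 7, 8]; color 2: [0, 2, 14, 15, 16, 17].
(χ(G) = 2 ≤ 3.)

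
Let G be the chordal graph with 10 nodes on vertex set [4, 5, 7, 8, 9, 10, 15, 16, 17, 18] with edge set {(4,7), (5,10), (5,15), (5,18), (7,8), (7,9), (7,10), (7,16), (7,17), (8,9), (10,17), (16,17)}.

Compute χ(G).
Clique number ω(G) = 3 (lower bound: χ ≥ ω).
The clique on [7, 8, 9] has size 3, forcing χ ≥ 3, and the coloring below uses 3 colors, so χ(G) = 3.
A valid 3-coloring: color 1: [5, 7]; color 2: [4, 9, 15, 17, 18]; color 3: [8, 10, 16].

χ(G) = 3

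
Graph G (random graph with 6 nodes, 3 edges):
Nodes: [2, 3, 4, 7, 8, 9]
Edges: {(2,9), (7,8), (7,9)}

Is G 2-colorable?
Yes, G is 2-colorable

A valid 2-coloring: color 1: [3, 4, 8, 9]; color 2: [2, 7].
(χ(G) = 2 ≤ 2.)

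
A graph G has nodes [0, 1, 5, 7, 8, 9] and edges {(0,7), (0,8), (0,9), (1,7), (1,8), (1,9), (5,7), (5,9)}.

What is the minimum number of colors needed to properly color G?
Clique number ω(G) = 2 (lower bound: χ ≥ ω).
The graph is bipartite (no odd cycle), so 2 colors suffice: χ(G) = 2.
A valid 2-coloring: color 1: [0, 1, 5]; color 2: [7, 8, 9].

χ(G) = 2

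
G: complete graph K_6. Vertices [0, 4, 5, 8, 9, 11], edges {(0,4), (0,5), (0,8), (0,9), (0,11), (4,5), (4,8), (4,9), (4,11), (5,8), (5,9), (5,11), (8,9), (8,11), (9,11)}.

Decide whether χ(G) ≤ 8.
A valid 8-coloring: color 1: [5]; color 2: [9]; color 3: [4]; color 4: [8]; color 5: [11]; color 6: [0].
(χ(G) = 6 ≤ 8.)

Yes, G is 8-colorable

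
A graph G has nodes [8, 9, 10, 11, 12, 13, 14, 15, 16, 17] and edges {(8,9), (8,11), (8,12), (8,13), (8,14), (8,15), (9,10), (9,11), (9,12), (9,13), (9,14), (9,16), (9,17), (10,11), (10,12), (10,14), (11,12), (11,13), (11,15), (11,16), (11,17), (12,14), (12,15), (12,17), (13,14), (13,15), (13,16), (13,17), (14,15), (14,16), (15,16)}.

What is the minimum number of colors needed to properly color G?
Clique number ω(G) = 4 (lower bound: χ ≥ ω).
The clique on [9, 11, 13, 16] has size 4, forcing χ ≥ 4, and the coloring below uses 4 colors, so χ(G) = 4.
A valid 4-coloring: color 1: [9, 15]; color 2: [11, 14]; color 3: [12, 13]; color 4: [8, 10, 16, 17].

χ(G) = 4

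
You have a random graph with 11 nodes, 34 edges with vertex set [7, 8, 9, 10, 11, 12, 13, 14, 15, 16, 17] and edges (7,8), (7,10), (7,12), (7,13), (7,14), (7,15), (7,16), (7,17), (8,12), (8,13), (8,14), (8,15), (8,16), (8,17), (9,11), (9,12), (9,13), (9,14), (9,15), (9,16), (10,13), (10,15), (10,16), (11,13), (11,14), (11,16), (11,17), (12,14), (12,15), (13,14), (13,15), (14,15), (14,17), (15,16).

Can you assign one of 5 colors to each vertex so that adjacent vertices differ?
A valid 5-coloring: color 1: [15, 17]; color 2: [14, 16]; color 3: [7, 11]; color 4: [8, 9, 10]; color 5: [12, 13].
(χ(G) = 5 ≤ 5.)

Yes, G is 5-colorable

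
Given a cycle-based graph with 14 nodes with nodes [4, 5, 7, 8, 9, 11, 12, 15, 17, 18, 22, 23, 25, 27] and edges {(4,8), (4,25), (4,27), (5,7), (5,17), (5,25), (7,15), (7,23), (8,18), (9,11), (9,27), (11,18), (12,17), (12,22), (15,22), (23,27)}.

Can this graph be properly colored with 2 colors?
Yes, G is 2-colorable

A valid 2-coloring: color 1: [4, 5, 9, 12, 15, 18, 23]; color 2: [7, 8, 11, 17, 22, 25, 27].
(χ(G) = 2 ≤ 2.)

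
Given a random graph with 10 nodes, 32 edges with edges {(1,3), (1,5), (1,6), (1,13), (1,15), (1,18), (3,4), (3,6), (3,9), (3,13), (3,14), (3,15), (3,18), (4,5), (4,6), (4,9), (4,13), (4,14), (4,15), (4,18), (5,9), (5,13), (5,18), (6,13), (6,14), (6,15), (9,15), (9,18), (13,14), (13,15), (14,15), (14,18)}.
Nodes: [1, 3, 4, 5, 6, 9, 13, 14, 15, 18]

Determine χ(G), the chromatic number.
χ(G) = 6

Clique number ω(G) = 6 (lower bound: χ ≥ ω).
The clique on [3, 4, 6, 13, 14, 15] has size 6, forcing χ ≥ 6, and the coloring below uses 6 colors, so χ(G) = 6.
A valid 6-coloring: color 1: [1, 4]; color 2: [3, 5]; color 3: [15, 18]; color 4: [9, 13]; color 5: [6]; color 6: [14].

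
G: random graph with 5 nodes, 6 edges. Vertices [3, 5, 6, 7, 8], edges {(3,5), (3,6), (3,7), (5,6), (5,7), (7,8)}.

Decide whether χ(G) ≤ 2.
No, G is not 2-colorable

The clique on vertices [3, 5, 6] has size 3 > 2, so it alone needs 3 colors.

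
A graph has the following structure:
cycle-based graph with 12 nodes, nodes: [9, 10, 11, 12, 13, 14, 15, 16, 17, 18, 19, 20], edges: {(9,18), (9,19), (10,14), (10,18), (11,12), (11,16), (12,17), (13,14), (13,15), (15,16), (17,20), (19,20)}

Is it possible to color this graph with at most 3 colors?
A valid 3-coloring: color 1: [11, 14, 15, 17, 18, 19]; color 2: [9, 10, 12, 13, 16, 20].
(χ(G) = 2 ≤ 3.)

Yes, G is 3-colorable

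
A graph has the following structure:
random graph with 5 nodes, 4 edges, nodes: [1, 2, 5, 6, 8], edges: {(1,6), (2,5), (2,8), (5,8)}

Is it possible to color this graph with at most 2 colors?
No, G is not 2-colorable

The clique on vertices [2, 5, 8] has size 3 > 2, so it alone needs 3 colors.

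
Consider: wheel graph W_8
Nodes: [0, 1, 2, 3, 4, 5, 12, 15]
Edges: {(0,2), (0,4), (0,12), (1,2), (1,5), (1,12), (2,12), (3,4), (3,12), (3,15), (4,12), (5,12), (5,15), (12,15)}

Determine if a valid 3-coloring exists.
No, G is not 3-colorable

Odd cycle [3, 4, 0, 2, 1, 5, 15] needs 3 colors (χ ≥ 3).
Vertex 12 is adjacent to every vertex of [0, 1, 2, 3, 4, 5, 15], which already need 3 colors among themselves, so 12 needs a new color (χ ≥ 4).
Hence χ(G) ≥ 4 > 3, so no proper 3-coloring exists.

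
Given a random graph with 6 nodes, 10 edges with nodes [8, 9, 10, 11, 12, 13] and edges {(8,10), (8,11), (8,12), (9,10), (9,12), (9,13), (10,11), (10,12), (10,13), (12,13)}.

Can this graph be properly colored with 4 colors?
Yes, G is 4-colorable

A valid 4-coloring: color 1: [10]; color 2: [11, 12]; color 3: [8, 13]; color 4: [9].
(χ(G) = 4 ≤ 4.)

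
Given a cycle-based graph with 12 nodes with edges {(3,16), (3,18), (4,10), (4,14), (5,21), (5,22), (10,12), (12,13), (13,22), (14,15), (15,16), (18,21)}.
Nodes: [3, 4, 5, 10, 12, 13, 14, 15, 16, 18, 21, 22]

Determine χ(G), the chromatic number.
χ(G) = 2

Clique number ω(G) = 2 (lower bound: χ ≥ ω).
The graph is bipartite (no odd cycle), so 2 colors suffice: χ(G) = 2.
A valid 2-coloring: color 1: [3, 4, 12, 15, 21, 22]; color 2: [5, 10, 13, 14, 16, 18].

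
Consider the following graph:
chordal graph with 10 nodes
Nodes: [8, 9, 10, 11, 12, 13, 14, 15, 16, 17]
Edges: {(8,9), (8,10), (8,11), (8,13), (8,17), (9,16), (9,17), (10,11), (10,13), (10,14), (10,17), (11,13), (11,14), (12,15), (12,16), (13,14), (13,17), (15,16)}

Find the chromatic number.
Clique number ω(G) = 4 (lower bound: χ ≥ ω).
The clique on [8, 10, 13, 17] has size 4, forcing χ ≥ 4, and the coloring below uses 4 colors, so χ(G) = 4.
A valid 4-coloring: color 1: [9, 12, 13]; color 2: [8, 14, 16]; color 3: [10, 15]; color 4: [11, 17].

χ(G) = 4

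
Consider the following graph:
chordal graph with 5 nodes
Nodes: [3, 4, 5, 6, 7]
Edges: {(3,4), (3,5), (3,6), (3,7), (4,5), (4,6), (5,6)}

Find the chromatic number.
χ(G) = 4

Clique number ω(G) = 4 (lower bound: χ ≥ ω).
The clique on [3, 4, 5, 6] has size 4, forcing χ ≥ 4, and the coloring below uses 4 colors, so χ(G) = 4.
A valid 4-coloring: color 1: [3]; color 2: [4, 7]; color 3: [5]; color 4: [6].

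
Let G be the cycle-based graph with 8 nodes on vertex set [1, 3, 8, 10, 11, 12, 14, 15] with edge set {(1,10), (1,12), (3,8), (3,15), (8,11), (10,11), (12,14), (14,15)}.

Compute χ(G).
χ(G) = 2

Clique number ω(G) = 2 (lower bound: χ ≥ ω).
The graph is bipartite (no odd cycle), so 2 colors suffice: χ(G) = 2.
A valid 2-coloring: color 1: [1, 3, 11, 14]; color 2: [8, 10, 12, 15].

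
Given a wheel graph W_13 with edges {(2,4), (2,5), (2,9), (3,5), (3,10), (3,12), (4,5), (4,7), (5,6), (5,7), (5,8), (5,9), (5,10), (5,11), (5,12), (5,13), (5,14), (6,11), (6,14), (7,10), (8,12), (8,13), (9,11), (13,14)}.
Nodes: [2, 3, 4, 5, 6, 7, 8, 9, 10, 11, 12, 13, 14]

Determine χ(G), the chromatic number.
Clique number ω(G) = 3 (lower bound: χ ≥ ω).
The clique on [2, 5, 9] has size 3, forcing χ ≥ 3, and the coloring below uses 3 colors, so χ(G) = 3.
A valid 3-coloring: color 1: [5]; color 2: [2, 3, 7, 8, 11, 14]; color 3: [4, 6, 9, 10, 12, 13].

χ(G) = 3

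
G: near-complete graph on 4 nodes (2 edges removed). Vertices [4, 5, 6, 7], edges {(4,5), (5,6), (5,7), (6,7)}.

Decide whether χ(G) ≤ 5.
Yes, G is 5-colorable

A valid 5-coloring: color 1: [5]; color 2: [4, 7]; color 3: [6].
(χ(G) = 3 ≤ 5.)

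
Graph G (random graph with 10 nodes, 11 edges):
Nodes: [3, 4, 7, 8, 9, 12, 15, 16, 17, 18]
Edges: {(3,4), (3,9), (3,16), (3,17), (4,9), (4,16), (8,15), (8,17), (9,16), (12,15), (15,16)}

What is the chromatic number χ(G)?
χ(G) = 4

Clique number ω(G) = 4 (lower bound: χ ≥ ω).
The clique on [3, 4, 9, 16] has size 4, forcing χ ≥ 4, and the coloring below uses 4 colors, so χ(G) = 4.
A valid 4-coloring: color 1: [3, 7, 15, 18]; color 2: [8, 12, 16]; color 3: [4, 17]; color 4: [9].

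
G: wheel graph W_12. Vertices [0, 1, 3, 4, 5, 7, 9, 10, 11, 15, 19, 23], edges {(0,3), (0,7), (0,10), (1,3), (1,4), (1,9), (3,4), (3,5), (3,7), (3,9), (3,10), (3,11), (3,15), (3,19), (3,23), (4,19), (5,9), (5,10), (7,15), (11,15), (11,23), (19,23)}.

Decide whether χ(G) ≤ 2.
No, G is not 2-colorable

The clique on vertices [0, 3, 10] has size 3 > 2, so it alone needs 3 colors.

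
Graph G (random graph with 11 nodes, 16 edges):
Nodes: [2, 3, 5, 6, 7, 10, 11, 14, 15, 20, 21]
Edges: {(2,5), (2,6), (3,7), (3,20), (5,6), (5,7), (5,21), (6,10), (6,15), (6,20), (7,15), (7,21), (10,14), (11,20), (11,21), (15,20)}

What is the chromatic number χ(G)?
Clique number ω(G) = 3 (lower bound: χ ≥ ω).
The clique on [2, 5, 6] has size 3, forcing χ ≥ 3, and the coloring below uses 3 colors, so χ(G) = 3.
A valid 3-coloring: color 1: [6, 7, 11, 14]; color 2: [5, 10, 20]; color 3: [2, 3, 15, 21].

χ(G) = 3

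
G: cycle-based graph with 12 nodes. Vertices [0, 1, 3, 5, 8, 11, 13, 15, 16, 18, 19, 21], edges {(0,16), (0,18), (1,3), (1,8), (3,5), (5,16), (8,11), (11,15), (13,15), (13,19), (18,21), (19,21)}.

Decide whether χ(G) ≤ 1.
No, G is not 1-colorable

Edge (0,16) forces its endpoints to differ, so 1 color is not enough.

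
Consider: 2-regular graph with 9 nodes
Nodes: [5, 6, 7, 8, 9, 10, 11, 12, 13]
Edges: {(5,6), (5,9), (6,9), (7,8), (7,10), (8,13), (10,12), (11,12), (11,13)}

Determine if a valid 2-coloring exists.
The clique on vertices [5, 6, 9] has size 3 > 2, so it alone needs 3 colors.

No, G is not 2-colorable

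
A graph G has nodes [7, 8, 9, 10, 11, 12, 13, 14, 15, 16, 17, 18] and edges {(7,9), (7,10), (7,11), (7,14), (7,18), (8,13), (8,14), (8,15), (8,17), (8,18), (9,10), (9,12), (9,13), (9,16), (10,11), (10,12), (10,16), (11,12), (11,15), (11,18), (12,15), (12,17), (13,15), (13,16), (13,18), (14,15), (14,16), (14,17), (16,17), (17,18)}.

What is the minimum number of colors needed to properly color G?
Clique number ω(G) = 3 (lower bound: χ ≥ ω).
Odd cycle [17, 14, 15, 13, 18] needs 3 colors (χ ≥ 3).
Vertex 8 is adjacent to every vertex of [13, 14, 15, 17, 18], which already need 3 colors among themselves, so 8 needs a new color (χ ≥ 4).
The coloring below uses 4 colors, so χ(G) = 4.
A valid 4-coloring: color 1: [9, 14, 18]; color 2: [10, 15, 17]; color 3: [8, 11, 16]; color 4: [7, 12, 13].

χ(G) = 4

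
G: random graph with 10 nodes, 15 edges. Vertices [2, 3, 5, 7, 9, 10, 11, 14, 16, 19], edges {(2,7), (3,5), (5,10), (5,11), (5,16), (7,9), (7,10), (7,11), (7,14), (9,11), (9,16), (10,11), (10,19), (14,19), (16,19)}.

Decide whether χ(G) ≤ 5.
A valid 5-coloring: color 1: [5, 7, 19]; color 2: [2, 3, 11, 14, 16]; color 3: [9, 10].
(χ(G) = 3 ≤ 5.)

Yes, G is 5-colorable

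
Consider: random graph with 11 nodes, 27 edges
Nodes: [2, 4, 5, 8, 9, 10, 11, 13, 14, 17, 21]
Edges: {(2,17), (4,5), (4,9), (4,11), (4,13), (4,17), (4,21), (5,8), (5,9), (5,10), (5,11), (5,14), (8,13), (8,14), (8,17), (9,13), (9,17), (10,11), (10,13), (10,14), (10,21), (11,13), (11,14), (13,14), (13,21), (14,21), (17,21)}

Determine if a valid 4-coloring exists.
Yes, G is 4-colorable

A valid 4-coloring: color 1: [5, 13, 17]; color 2: [2, 4, 14]; color 3: [8, 9, 11, 21]; color 4: [10].
(χ(G) = 4 ≤ 4.)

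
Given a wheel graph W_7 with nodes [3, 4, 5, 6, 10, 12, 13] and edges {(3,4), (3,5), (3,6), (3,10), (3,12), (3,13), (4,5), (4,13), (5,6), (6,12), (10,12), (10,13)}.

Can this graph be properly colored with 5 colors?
A valid 5-coloring: color 1: [3]; color 2: [5, 12, 13]; color 3: [4, 6, 10].
(χ(G) = 3 ≤ 5.)

Yes, G is 5-colorable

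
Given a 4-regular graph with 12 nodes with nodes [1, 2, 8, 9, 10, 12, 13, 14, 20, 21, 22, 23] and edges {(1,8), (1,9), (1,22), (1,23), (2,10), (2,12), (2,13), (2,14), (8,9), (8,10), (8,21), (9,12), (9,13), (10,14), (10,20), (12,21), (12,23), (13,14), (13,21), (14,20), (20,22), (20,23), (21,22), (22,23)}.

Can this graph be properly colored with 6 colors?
A valid 6-coloring: color 1: [8, 12, 14, 22]; color 2: [9, 10, 21, 23]; color 3: [1, 13, 20]; color 4: [2].
(χ(G) = 4 ≤ 6.)

Yes, G is 6-colorable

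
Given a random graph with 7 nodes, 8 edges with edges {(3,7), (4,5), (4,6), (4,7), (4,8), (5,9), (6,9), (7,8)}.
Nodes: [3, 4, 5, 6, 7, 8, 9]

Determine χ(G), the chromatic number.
χ(G) = 3

Clique number ω(G) = 3 (lower bound: χ ≥ ω).
The clique on [4, 7, 8] has size 3, forcing χ ≥ 3, and the coloring below uses 3 colors, so χ(G) = 3.
A valid 3-coloring: color 1: [3, 4, 9]; color 2: [5, 6, 7]; color 3: [8].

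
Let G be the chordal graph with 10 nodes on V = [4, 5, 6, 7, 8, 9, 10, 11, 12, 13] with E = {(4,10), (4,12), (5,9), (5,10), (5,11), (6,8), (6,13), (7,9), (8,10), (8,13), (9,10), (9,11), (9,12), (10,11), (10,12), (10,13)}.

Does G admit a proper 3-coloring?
The clique on vertices [5, 9, 10, 11] has size 4 > 3, so it alone needs 4 colors.

No, G is not 3-colorable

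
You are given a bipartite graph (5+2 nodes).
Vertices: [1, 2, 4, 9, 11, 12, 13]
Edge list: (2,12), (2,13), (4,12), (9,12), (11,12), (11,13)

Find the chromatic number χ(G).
χ(G) = 2

Clique number ω(G) = 2 (lower bound: χ ≥ ω).
The graph is bipartite (no odd cycle), so 2 colors suffice: χ(G) = 2.
A valid 2-coloring: color 1: [1, 12, 13]; color 2: [2, 4, 9, 11].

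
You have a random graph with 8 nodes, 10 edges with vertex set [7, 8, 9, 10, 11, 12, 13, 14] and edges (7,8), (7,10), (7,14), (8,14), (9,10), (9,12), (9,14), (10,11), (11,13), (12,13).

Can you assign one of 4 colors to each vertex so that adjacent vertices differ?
Yes, G is 4-colorable

A valid 4-coloring: color 1: [7, 9, 11]; color 2: [8, 10, 13]; color 3: [12, 14].
(χ(G) = 3 ≤ 4.)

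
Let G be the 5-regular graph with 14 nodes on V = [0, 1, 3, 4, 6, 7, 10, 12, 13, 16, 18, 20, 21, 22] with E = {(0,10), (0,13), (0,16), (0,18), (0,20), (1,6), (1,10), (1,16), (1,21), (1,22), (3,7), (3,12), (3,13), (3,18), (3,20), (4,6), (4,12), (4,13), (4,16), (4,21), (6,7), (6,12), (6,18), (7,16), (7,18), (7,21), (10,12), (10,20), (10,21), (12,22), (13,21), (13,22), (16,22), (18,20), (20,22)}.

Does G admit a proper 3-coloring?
No, G is not 3-colorable

Suppose a proper 3-coloring c exists. The clique [0, 10, 20] takes 3 distinct colors; by symmetry let c(0) = 1, c(10) = 2, c(20) = 3.
- Vertex 18: neighbors [0, 20] already have colors [1, 3] ⇒ c(18) = 2.
- Vertex 3: neighbors [18, 20] already have colors [2, 3] ⇒ c(3) = 1.
- Vertex 7: neighbors [3, 18] already have colors [1, 2] ⇒ c(7) = 3.
- Vertex 6: neighbors [18, 7] already have colors [2, 3] ⇒ c(6) = 1.
- Vertex 1: neighbors [6, 10] already have colors [1, 2] ⇒ c(1) = 3.
- Vertex 12: neighbors [3, 10] already have colors [1, 2] ⇒ c(12) = 3.
- Vertex 4: neighbors [6, 12] already have colors [1, 3] ⇒ c(4) = 2.
- Vertex 16: neighbors [0, 4, 1] already have colors [1, 2, 3] — all 3 colors blocked. Contradiction.
The forced assignments end in a contradiction, so G has no proper 3-coloring (χ ≥ 4).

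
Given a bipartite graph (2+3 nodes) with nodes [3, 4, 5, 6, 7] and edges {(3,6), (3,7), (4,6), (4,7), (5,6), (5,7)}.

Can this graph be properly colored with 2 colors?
A valid 2-coloring: color 1: [6, 7]; color 2: [3, 4, 5].
(χ(G) = 2 ≤ 2.)

Yes, G is 2-colorable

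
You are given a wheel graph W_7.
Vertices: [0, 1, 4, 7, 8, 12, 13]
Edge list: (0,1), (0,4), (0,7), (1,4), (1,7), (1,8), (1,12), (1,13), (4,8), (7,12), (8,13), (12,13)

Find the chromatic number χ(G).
Clique number ω(G) = 3 (lower bound: χ ≥ ω).
The clique on [0, 1, 4] has size 3, forcing χ ≥ 3, and the coloring below uses 3 colors, so χ(G) = 3.
A valid 3-coloring: color 1: [1]; color 2: [0, 8, 12]; color 3: [4, 7, 13].

χ(G) = 3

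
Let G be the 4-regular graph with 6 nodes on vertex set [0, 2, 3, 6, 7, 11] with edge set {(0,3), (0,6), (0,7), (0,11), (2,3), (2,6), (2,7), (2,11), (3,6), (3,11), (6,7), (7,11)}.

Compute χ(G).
χ(G) = 3

Clique number ω(G) = 3 (lower bound: χ ≥ ω).
The clique on [0, 3, 11] has size 3, forcing χ ≥ 3, and the coloring below uses 3 colors, so χ(G) = 3.
A valid 3-coloring: color 1: [0, 2]; color 2: [6, 11]; color 3: [3, 7].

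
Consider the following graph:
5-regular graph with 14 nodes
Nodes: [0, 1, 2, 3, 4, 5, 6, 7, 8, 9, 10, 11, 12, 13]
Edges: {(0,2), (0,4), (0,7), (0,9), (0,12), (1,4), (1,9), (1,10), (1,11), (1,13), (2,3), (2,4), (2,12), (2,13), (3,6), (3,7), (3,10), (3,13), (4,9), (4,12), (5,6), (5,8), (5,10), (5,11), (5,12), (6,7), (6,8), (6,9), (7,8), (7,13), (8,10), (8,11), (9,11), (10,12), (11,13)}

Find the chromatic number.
Clique number ω(G) = 4 (lower bound: χ ≥ ω).
The clique on [0, 2, 4, 12] has size 4, forcing χ ≥ 4, and the coloring below uses 4 colors, so χ(G) = 4.
A valid 4-coloring: color 1: [1, 2, 5, 7]; color 2: [3, 8, 9, 12]; color 3: [4, 6, 10, 11]; color 4: [0, 13].

χ(G) = 4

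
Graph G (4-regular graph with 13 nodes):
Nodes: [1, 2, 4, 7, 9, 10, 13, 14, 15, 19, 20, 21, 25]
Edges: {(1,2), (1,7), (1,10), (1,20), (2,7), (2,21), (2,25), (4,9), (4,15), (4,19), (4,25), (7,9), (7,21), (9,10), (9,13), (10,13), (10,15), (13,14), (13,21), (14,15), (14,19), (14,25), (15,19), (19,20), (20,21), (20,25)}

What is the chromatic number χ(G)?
Clique number ω(G) = 3 (lower bound: χ ≥ ω).
The clique on [1, 2, 7] has size 3, forcing χ ≥ 3, and the coloring below uses 3 colors, so χ(G) = 3.
A valid 3-coloring: color 1: [7, 13, 19, 25]; color 2: [2, 4, 10, 14, 20]; color 3: [1, 9, 15, 21].

χ(G) = 3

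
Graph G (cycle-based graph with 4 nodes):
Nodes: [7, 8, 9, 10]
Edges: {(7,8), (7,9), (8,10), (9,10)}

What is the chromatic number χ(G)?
χ(G) = 2

Clique number ω(G) = 2 (lower bound: χ ≥ ω).
The graph is bipartite (no odd cycle), so 2 colors suffice: χ(G) = 2.
A valid 2-coloring: color 1: [8, 9]; color 2: [7, 10].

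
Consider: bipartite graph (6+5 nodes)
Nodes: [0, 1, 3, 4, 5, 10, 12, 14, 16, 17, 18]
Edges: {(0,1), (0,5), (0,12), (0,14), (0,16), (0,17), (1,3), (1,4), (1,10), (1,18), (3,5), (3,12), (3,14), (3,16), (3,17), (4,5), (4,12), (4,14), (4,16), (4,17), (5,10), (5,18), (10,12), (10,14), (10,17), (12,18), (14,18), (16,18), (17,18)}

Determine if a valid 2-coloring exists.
Yes, G is 2-colorable

A valid 2-coloring: color 1: [0, 3, 4, 10, 18]; color 2: [1, 5, 12, 14, 16, 17].
(χ(G) = 2 ≤ 2.)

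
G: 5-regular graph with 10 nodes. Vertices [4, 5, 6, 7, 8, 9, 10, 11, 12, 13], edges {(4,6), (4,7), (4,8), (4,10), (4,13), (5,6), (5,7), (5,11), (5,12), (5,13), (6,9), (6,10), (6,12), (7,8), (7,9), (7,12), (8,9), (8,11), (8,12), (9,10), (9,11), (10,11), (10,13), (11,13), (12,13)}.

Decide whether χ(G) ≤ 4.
A valid 4-coloring: color 1: [5, 8, 10]; color 2: [6, 7, 11]; color 3: [4, 9, 12]; color 4: [13].
(χ(G) = 4 ≤ 4.)

Yes, G is 4-colorable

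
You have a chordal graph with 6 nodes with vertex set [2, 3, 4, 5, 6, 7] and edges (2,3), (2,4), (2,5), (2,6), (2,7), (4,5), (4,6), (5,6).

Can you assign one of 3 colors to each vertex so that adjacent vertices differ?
No, G is not 3-colorable

The clique on vertices [2, 4, 5, 6] has size 4 > 3, so it alone needs 4 colors.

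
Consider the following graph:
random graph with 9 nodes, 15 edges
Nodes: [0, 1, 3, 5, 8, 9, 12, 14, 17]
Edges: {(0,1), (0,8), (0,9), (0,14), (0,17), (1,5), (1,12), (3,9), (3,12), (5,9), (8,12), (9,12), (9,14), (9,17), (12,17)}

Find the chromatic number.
Clique number ω(G) = 3 (lower bound: χ ≥ ω).
The clique on [0, 9, 17] has size 3, forcing χ ≥ 3, and the coloring below uses 3 colors, so χ(G) = 3.
A valid 3-coloring: color 1: [1, 8, 9]; color 2: [0, 5, 12]; color 3: [3, 14, 17].

χ(G) = 3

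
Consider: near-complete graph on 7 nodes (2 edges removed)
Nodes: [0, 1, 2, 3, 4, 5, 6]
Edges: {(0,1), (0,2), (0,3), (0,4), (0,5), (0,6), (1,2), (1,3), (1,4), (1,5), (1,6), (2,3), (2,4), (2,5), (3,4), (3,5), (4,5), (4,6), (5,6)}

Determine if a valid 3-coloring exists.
No, G is not 3-colorable

The clique on vertices [0, 1, 2, 3, 4, 5] has size 6 > 3, so it alone needs 6 colors.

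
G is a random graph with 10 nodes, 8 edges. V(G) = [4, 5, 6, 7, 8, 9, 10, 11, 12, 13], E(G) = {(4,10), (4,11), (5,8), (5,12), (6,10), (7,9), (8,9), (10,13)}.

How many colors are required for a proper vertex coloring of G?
χ(G) = 2

Clique number ω(G) = 2 (lower bound: χ ≥ ω).
The graph is bipartite (no odd cycle), so 2 colors suffice: χ(G) = 2.
A valid 2-coloring: color 1: [5, 9, 10, 11]; color 2: [4, 6, 7, 8, 12, 13].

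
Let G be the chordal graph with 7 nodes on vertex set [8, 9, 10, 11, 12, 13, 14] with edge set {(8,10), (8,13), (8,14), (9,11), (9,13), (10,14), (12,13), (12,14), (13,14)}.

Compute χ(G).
χ(G) = 3

Clique number ω(G) = 3 (lower bound: χ ≥ ω).
The clique on [8, 10, 14] has size 3, forcing χ ≥ 3, and the coloring below uses 3 colors, so χ(G) = 3.
A valid 3-coloring: color 1: [9, 14]; color 2: [10, 11, 13]; color 3: [8, 12].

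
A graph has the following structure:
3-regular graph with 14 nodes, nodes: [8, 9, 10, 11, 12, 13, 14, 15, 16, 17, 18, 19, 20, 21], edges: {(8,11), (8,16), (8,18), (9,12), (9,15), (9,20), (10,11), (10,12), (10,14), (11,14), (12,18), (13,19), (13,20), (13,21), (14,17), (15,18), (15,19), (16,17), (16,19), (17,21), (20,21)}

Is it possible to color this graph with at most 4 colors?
Yes, G is 4-colorable

A valid 4-coloring: color 1: [8, 10, 13, 15, 17]; color 2: [9, 11, 18, 19, 21]; color 3: [12, 14, 16, 20].
(χ(G) = 3 ≤ 4.)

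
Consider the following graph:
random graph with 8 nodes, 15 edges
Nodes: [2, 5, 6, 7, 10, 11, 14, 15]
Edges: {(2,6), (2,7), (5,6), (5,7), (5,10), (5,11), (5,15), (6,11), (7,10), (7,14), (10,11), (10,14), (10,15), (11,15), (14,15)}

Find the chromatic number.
χ(G) = 4

Clique number ω(G) = 4 (lower bound: χ ≥ ω).
The clique on [5, 10, 11, 15] has size 4, forcing χ ≥ 4, and the coloring below uses 4 colors, so χ(G) = 4.
A valid 4-coloring: color 1: [6, 10]; color 2: [2, 5, 14]; color 3: [7, 11]; color 4: [15].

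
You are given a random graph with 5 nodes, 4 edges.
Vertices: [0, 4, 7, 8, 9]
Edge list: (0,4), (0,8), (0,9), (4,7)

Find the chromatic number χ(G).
Clique number ω(G) = 2 (lower bound: χ ≥ ω).
The graph is bipartite (no odd cycle), so 2 colors suffice: χ(G) = 2.
A valid 2-coloring: color 1: [0, 7]; color 2: [4, 8, 9].

χ(G) = 2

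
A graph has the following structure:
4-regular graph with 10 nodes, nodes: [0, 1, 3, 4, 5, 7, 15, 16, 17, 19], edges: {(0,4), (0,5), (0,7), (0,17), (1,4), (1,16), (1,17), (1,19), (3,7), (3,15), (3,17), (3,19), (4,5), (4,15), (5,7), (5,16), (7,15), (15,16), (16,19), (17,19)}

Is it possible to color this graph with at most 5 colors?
A valid 5-coloring: color 1: [4, 7, 19]; color 2: [5, 15, 17]; color 3: [0, 3, 16]; color 4: [1].
(χ(G) = 3 ≤ 5.)

Yes, G is 5-colorable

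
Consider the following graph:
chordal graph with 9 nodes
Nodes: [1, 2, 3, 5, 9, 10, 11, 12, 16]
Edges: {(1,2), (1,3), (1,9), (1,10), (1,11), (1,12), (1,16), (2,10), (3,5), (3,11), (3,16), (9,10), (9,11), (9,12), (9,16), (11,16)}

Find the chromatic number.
χ(G) = 4

Clique number ω(G) = 4 (lower bound: χ ≥ ω).
The clique on [1, 9, 11, 16] has size 4, forcing χ ≥ 4, and the coloring below uses 4 colors, so χ(G) = 4.
A valid 4-coloring: color 1: [1, 5]; color 2: [2, 3, 9]; color 3: [10, 12, 16]; color 4: [11].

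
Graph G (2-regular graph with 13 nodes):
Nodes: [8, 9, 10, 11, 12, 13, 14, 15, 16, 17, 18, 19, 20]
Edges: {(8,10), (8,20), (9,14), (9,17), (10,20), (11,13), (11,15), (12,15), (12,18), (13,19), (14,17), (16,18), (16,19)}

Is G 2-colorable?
The clique on vertices [8, 10, 20] has size 3 > 2, so it alone needs 3 colors.

No, G is not 2-colorable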